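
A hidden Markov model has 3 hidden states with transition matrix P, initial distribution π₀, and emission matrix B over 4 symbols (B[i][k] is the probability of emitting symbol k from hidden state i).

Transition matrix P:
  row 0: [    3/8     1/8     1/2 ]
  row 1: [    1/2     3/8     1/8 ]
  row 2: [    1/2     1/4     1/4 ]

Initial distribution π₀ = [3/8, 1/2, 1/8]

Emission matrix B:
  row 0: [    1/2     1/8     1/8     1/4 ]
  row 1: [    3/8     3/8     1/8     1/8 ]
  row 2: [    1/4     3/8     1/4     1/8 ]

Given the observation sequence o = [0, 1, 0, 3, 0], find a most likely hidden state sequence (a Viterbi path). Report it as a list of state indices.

t=0: δ = [1.875e-01, 1.875e-01, 3.125e-02]  (obs o_0=0)
t=1: δ = [1.172e-02, 2.637e-02, 3.516e-02]  ψ = [1, 1, 0]  (obs o_1=1)
t=2: δ = [8.789e-03, 3.708e-03, 2.197e-03]  ψ = [2, 1, 2]  (obs o_2=0)
t=3: δ = [8.240e-04, 1.738e-04, 5.493e-04]  ψ = [0, 1, 0]  (obs o_3=3)
t=4: δ = [1.545e-04, 5.150e-05, 1.030e-04]  ψ = [0, 2, 0]  (obs o_4=0)
backtrack: best end state = 0; path = [0, 2, 0, 0, 0]

path = [0, 2, 0, 0, 0]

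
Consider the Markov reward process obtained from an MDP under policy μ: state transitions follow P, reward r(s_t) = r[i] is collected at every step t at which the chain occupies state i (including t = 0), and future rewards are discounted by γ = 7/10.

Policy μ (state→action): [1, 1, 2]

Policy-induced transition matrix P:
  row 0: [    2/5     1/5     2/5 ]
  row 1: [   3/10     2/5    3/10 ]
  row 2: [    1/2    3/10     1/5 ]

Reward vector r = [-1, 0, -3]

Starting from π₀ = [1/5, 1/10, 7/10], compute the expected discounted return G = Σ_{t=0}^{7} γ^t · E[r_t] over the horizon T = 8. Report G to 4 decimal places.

t=0: π = [0.2000, 0.1000, 0.7000], E[r] = -2.3000, γ^t·E[r] = -2.300000, running G = -2.300000
t=1: π = [0.4600, 0.2900, 0.2500], E[r] = -1.2100, γ^t·E[r] = -0.847000, running G = -3.147000
t=2: π = [0.3960, 0.2830, 0.3210], E[r] = -1.3590, γ^t·E[r] = -0.665910, running G = -3.812910
t=3: π = [0.4038, 0.2887, 0.3075], E[r] = -1.3263, γ^t·E[r] = -0.454921, running G = -4.267831
t=4: π = [0.4019, 0.2885, 0.3096], E[r] = -1.3308, γ^t·E[r] = -0.319518, running G = -4.587349
t=5: π = [0.4021, 0.2887, 0.3092], E[r] = -1.3298, γ^t·E[r] = -0.223498, running G = -4.810846
t=6: π = [0.4021, 0.2887, 0.3093], E[r] = -1.3299, γ^t·E[r] = -0.156464, running G = -4.967311
t=7: π = [0.4021, 0.2887, 0.3093], E[r] = -1.3299, γ^t·E[r] = -0.109522, running G = -5.076833

G = -5.0768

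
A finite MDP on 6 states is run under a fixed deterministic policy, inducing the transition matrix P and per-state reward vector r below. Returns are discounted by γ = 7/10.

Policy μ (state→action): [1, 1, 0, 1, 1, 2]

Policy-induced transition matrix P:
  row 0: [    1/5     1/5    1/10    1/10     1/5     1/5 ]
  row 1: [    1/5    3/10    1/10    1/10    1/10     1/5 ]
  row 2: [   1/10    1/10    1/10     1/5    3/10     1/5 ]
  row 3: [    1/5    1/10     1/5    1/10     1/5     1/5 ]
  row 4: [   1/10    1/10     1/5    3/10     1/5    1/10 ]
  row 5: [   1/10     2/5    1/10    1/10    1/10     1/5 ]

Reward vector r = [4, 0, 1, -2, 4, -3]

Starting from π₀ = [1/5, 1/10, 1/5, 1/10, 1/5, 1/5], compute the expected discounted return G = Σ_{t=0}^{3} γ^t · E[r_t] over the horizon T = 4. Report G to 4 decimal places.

G = 1.9045

t=0: π = [0.2000, 0.1000, 0.2000, 0.1000, 0.2000, 0.2000], E[r] = 1.0000, γ^t·E[r] = 1.000000, running G = 1.000000
t=1: π = [0.1400, 0.2000, 0.1300, 0.1600, 0.1900, 0.1800], E[r] = 0.5900, γ^t·E[r] = 0.413000, running G = 1.413000
t=2: π = [0.1500, 0.2080, 0.1350, 0.1510, 0.1750, 0.1810], E[r] = 0.5900, γ^t·E[r] = 0.289100, running G = 1.702100
t=3: π = [0.1509, 0.2109, 0.1326, 0.1485, 0.1746, 0.1825], E[r] = 0.5901, γ^t·E[r] = 0.202404, running G = 1.904504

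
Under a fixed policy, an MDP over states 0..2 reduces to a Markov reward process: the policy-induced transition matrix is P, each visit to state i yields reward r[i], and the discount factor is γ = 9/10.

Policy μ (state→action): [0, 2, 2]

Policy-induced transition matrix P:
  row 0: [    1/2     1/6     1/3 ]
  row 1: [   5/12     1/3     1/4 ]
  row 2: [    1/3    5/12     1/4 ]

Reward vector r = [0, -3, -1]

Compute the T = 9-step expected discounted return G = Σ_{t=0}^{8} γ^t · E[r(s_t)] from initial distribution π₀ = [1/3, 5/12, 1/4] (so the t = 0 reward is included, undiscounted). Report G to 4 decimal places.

t=0: π = [0.3333, 0.4167, 0.2500], E[r] = -1.5000, γ^t·E[r] = -1.500000, running G = -1.500000
t=1: π = [0.4236, 0.2986, 0.2778], E[r] = -1.1736, γ^t·E[r] = -1.056250, running G = -2.556250
t=2: π = [0.4288, 0.2859, 0.2853], E[r] = -1.1429, γ^t·E[r] = -0.925781, running G = -3.482031
t=3: π = [0.4286, 0.2856, 0.2857], E[r] = -1.1427, γ^t·E[r] = -0.832992, running G = -4.315023
t=4: π = [0.4286, 0.2857, 0.2857], E[r] = -1.1428, γ^t·E[r] = -0.749817, running G = -5.064840
t=5: π = [0.4286, 0.2857, 0.2857], E[r] = -1.1429, γ^t·E[r] = -0.674846, running G = -5.739686
t=6: π = [0.4286, 0.2857, 0.2857], E[r] = -1.1429, γ^t·E[r] = -0.607361, running G = -6.347047
t=7: π = [0.4286, 0.2857, 0.2857], E[r] = -1.1429, γ^t·E[r] = -0.546625, running G = -6.893672
t=8: π = [0.4286, 0.2857, 0.2857], E[r] = -1.1429, γ^t·E[r] = -0.491963, running G = -7.385635

G = -7.3856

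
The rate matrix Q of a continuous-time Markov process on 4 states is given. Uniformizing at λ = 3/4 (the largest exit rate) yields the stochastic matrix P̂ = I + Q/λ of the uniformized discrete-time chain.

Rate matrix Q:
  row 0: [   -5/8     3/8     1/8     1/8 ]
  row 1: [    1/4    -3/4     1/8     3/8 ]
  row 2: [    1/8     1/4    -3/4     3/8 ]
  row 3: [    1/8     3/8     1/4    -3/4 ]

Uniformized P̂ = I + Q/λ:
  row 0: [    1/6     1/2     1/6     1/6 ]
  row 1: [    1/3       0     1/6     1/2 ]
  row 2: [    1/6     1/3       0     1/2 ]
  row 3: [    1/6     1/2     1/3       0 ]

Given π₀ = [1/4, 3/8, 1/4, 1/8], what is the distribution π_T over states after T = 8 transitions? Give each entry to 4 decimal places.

t=0: π = [0.2500, 0.3750, 0.2500, 0.1250]
t=1: π = [0.2292, 0.2708, 0.1458, 0.3542]
t=2: π = [0.2118, 0.3403, 0.2014, 0.2465]
t=3: π = [0.2234, 0.2963, 0.1742, 0.3061]
t=4: π = [0.2160, 0.3228, 0.1887, 0.2725]
t=5: π = [0.2205, 0.3071, 0.1806, 0.2917]
t=6: π = [0.2179, 0.3163, 0.1852, 0.2806]
t=7: π = [0.2194, 0.3110, 0.1826, 0.2871]
t=8: π = [0.2185, 0.3141, 0.1841, 0.2833]

π = [0.2185, 0.3141, 0.1841, 0.2833]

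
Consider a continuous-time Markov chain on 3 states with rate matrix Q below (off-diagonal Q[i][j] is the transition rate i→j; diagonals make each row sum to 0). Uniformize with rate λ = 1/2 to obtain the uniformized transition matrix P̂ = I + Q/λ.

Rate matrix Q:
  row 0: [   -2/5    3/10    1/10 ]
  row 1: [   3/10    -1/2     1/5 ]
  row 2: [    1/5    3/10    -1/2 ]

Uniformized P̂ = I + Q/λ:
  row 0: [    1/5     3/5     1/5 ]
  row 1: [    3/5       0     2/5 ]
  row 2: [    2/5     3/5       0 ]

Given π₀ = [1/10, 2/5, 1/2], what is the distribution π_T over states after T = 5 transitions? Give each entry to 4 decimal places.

t=0: π = [0.1000, 0.4000, 0.5000]
t=1: π = [0.4600, 0.3600, 0.1800]
t=2: π = [0.3800, 0.3840, 0.2360]
t=3: π = [0.4008, 0.3696, 0.2296]
t=4: π = [0.3938, 0.3782, 0.2280]
t=5: π = [0.3969, 0.3731, 0.2300]

π = [0.3969, 0.3731, 0.2300]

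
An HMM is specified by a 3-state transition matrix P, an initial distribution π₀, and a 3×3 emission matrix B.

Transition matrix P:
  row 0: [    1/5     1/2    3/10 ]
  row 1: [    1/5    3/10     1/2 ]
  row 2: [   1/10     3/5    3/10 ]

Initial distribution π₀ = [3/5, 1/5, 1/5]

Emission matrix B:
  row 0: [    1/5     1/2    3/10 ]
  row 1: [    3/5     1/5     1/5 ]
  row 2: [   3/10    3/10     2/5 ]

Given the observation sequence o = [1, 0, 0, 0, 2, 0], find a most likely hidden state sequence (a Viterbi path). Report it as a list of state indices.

path = [0, 1, 2, 1, 2, 1]

t=0: δ = [3.000e-01, 4.000e-02, 6.000e-02]  (obs o_0=1)
t=1: δ = [1.200e-02, 9.000e-02, 2.700e-02]  ψ = [0, 0, 0]  (obs o_1=0)
t=2: δ = [3.600e-03, 1.620e-02, 1.350e-02]  ψ = [1, 1, 1]  (obs o_2=0)
t=3: δ = [6.480e-04, 4.860e-03, 2.430e-03]  ψ = [1, 2, 1]  (obs o_3=0)
t=4: δ = [2.916e-04, 2.916e-04, 9.720e-04]  ψ = [1, 1, 1]  (obs o_4=2)
t=5: δ = [1.944e-05, 3.499e-04, 8.748e-05]  ψ = [2, 2, 2]  (obs o_5=0)
backtrack: best end state = 1; path = [0, 1, 2, 1, 2, 1]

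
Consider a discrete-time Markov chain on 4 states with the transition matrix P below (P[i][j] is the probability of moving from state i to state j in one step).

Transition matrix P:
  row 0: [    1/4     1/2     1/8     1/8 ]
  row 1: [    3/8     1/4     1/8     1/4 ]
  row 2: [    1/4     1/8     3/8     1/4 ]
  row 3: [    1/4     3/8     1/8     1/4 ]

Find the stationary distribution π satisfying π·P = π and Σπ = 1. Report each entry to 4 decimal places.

Balance equations π_j = Σ_i π_i·P[i][j]:
  π_0 = 1/4·π_0 + 3/8·π_1 + 1/4·π_2 + 1/4·π_3
  π_1 = 1/2·π_0 + 1/4·π_1 + 1/8·π_2 + 3/8·π_3
  π_2 = 1/8·π_0 + 1/8·π_1 + 3/8·π_2 + 1/8·π_3
  normalize: π_0 + π_1 + π_2 + π_3 = 1
Solving the linear system gives exactly π = [62/213, 70/213, 1/6, 91/426].

π = [0.2911, 0.3286, 0.1667, 0.2136]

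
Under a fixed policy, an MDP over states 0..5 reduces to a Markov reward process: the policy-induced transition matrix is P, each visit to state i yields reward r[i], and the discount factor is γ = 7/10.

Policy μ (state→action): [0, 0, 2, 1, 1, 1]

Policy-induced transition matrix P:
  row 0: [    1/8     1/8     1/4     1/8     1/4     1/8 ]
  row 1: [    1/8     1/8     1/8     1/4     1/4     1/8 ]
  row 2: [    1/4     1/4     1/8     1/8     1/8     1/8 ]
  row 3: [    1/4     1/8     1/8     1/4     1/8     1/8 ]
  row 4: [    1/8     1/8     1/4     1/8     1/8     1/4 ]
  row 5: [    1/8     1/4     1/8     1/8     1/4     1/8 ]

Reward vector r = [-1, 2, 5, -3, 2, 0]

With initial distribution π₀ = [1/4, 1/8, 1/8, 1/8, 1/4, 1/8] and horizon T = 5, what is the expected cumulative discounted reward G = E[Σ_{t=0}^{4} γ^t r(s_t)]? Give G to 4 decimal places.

t=0: π = [0.2500, 0.1250, 0.1250, 0.1250, 0.2500, 0.1250], E[r] = 0.7500, γ^t·E[r] = 0.750000, running G = 0.750000
t=1: π = [0.1563, 0.1563, 0.1875, 0.1563, 0.1875, 0.1563], E[r] = 1.0000, γ^t·E[r] = 0.700000, running G = 1.450000
t=2: π = [0.1680, 0.1680, 0.1680, 0.1641, 0.1836, 0.1484], E[r] = 0.8828, γ^t·E[r] = 0.432578, running G = 1.882578
t=3: π = [0.1665, 0.1646, 0.1689, 0.1665, 0.1855, 0.1479], E[r] = 0.8789, γ^t·E[r] = 0.301465, running G = 2.184043
t=4: π = [0.1669, 0.1646, 0.1690, 0.1664, 0.1849, 0.1482], E[r] = 0.8779, γ^t·E[r] = 0.210791, running G = 2.394834

G = 2.3948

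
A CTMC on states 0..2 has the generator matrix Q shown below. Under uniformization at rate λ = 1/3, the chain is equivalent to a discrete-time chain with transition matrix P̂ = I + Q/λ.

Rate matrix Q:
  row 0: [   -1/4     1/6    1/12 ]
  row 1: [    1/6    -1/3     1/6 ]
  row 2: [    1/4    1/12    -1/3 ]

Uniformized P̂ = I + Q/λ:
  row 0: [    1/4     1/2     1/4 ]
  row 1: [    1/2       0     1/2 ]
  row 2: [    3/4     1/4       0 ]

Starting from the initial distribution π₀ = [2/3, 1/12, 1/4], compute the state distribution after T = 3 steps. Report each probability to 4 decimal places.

π = [0.4609, 0.3008, 0.2383]

t=0: π = [0.6667, 0.0833, 0.2500]
t=1: π = [0.3958, 0.3958, 0.2083]
t=2: π = [0.4531, 0.2500, 0.2969]
t=3: π = [0.4609, 0.3008, 0.2383]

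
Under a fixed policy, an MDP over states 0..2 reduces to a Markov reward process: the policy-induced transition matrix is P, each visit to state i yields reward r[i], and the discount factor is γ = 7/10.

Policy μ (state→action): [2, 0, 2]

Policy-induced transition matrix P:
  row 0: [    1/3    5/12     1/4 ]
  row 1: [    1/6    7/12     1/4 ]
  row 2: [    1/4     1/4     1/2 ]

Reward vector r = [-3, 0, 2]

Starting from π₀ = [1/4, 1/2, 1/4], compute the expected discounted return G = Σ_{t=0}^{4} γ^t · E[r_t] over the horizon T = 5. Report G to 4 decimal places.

G = -0.3311

t=0: π = [0.2500, 0.5000, 0.2500], E[r] = -0.2500, γ^t·E[r] = -0.250000, running G = -0.250000
t=1: π = [0.2292, 0.4583, 0.3125], E[r] = -0.0625, γ^t·E[r] = -0.043750, running G = -0.293750
t=2: π = [0.2309, 0.4410, 0.3281], E[r] = -0.0365, γ^t·E[r] = -0.017865, running G = -0.311615
t=3: π = [0.2325, 0.4355, 0.3320], E[r] = -0.0334, γ^t·E[r] = -0.011463, running G = -0.323078
t=4: π = [0.2331, 0.4339, 0.3330], E[r] = -0.0332, γ^t·E[r] = -0.007981, running G = -0.331058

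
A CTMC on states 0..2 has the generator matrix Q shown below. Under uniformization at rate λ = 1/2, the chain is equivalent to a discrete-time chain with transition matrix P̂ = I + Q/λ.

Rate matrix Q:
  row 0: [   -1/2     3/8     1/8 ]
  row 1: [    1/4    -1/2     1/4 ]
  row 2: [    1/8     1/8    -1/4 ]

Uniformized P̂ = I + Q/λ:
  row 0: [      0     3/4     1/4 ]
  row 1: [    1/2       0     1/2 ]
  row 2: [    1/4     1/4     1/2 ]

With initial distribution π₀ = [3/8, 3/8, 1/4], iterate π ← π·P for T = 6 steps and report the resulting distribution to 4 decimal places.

t=0: π = [0.3750, 0.3750, 0.2500]
t=1: π = [0.2500, 0.3438, 0.4063]
t=2: π = [0.2734, 0.2891, 0.4375]
t=3: π = [0.2539, 0.3145, 0.4316]
t=4: π = [0.2651, 0.2983, 0.4365]
t=5: π = [0.2583, 0.3080, 0.4337]
t=6: π = [0.2624, 0.3022, 0.4354]

π = [0.2624, 0.3022, 0.4354]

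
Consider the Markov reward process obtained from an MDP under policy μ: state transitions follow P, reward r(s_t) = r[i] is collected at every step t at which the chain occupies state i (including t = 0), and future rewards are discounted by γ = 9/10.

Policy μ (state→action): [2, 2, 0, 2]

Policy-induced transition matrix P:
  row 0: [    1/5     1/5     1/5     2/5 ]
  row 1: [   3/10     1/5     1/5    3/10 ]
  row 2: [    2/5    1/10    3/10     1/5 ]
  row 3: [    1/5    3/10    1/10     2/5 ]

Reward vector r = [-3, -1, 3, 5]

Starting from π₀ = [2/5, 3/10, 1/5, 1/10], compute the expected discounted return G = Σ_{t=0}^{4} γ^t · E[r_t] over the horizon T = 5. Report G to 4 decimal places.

t=0: π = [0.4000, 0.3000, 0.2000, 0.1000], E[r] = -0.4000, γ^t·E[r] = -0.400000, running G = -0.400000
t=1: π = [0.2700, 0.1900, 0.2100, 0.3300], E[r] = 1.2800, γ^t·E[r] = 1.152000, running G = 0.752000
t=2: π = [0.2610, 0.2120, 0.1880, 0.3390], E[r] = 1.2640, γ^t·E[r] = 1.023840, running G = 1.775840
t=3: π = [0.2588, 0.2151, 0.1849, 0.3412], E[r] = 1.2692, γ^t·E[r] = 0.925247, running G = 2.701087
t=4: π = [0.2585, 0.2156, 0.1844, 0.3415], E[r] = 1.2696, γ^t·E[r] = 0.832958, running G = 3.534045

G = 3.5340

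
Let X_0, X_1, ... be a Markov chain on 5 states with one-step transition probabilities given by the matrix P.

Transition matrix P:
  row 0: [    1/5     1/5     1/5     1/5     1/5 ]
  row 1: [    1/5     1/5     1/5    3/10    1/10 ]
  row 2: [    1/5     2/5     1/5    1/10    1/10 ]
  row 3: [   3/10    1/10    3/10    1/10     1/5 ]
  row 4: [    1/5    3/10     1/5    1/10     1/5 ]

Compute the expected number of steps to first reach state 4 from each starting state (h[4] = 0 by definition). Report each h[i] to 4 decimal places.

h = [6.4253, 7.0690, 7.1954, 6.4368, 0.0000]

First-step conditioning: h[4] = 0; for i ≠ 4, h[i] = 1 + Σ_k P[i][k]·h[k].
  h[0] = 1 + 1/5·h[0] + 1/5·h[1] + 1/5·h[2] + 1/5·h[3]
  h[1] = 1 + 1/5·h[0] + 1/5·h[1] + 1/5·h[2] + 3/10·h[3]
  h[2] = 1 + 1/5·h[0] + 2/5·h[1] + 1/5·h[2] + 1/10·h[3]
  h[3] = 1 + 3/10·h[0] + 1/10·h[1] + 3/10·h[2] + 1/10·h[3]
Solving the 4×4 linear system over states ≠ 4 gives exactly h = [559/87, 205/29, 626/87, 560/87, 0] (h[4] = 0 is the target).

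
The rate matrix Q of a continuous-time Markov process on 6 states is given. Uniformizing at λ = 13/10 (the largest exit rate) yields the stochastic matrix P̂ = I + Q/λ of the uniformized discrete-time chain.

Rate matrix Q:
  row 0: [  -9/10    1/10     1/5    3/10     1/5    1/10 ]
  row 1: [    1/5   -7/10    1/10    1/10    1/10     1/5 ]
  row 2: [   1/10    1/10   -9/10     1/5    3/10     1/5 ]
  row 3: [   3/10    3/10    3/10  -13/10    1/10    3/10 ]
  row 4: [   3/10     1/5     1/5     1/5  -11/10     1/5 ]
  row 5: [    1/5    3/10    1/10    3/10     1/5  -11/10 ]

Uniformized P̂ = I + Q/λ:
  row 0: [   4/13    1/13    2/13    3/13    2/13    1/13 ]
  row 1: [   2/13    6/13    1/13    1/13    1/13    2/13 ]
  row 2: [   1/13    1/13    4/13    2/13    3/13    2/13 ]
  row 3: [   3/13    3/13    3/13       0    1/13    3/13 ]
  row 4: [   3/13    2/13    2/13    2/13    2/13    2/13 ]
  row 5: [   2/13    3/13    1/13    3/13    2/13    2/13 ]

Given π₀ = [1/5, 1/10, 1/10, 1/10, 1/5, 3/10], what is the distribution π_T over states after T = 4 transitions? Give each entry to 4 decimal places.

t=0: π = [0.2000, 0.1000, 0.1000, 0.1000, 0.2000, 0.3000]
t=1: π = [0.2000, 0.1923, 0.1462, 0.1692, 0.1462, 0.1462]
t=2: π = [0.1976, 0.2107, 0.1633, 0.1396, 0.1373, 0.1515]
t=3: π = [0.1930, 0.2133, 0.1619, 0.1430, 0.1395, 0.1494]
t=4: π = [0.1928, 0.2147, 0.1619, 0.1418, 0.1389, 0.1500]

π = [0.1928, 0.2147, 0.1619, 0.1418, 0.1389, 0.1500]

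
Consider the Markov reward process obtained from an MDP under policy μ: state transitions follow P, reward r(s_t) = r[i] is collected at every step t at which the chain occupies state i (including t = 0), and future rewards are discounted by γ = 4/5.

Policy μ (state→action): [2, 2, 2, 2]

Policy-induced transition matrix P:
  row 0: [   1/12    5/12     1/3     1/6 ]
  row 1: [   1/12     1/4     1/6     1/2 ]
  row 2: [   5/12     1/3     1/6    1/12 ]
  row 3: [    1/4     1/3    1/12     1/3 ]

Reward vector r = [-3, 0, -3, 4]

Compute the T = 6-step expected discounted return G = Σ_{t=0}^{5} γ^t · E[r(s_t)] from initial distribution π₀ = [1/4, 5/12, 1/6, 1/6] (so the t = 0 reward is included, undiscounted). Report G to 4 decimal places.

t=0: π = [0.2500, 0.4167, 0.1667, 0.1667], E[r] = -0.5833, γ^t·E[r] = -0.583333, running G = -0.583333
t=1: π = [0.1667, 0.3194, 0.1944, 0.3194], E[r] = 0.1944, γ^t·E[r] = 0.155556, running G = -0.427778
t=2: π = [0.2014, 0.3206, 0.1678, 0.3102], E[r] = 0.1331, γ^t·E[r] = 0.085185, running G = -0.342593
t=3: π = [0.1910, 0.3234, 0.1744, 0.3112], E[r] = 0.1489, γ^t·E[r] = 0.076247, running G = -0.266346
t=4: π = [0.1933, 0.3223, 0.1726, 0.3118], E[r] = 0.1496, γ^t·E[r] = 0.061258, running G = -0.205088
t=5: π = [0.1928, 0.3226, 0.1729, 0.3117], E[r] = 0.1496, γ^t·E[r] = 0.049012, running G = -0.156076

G = -0.1561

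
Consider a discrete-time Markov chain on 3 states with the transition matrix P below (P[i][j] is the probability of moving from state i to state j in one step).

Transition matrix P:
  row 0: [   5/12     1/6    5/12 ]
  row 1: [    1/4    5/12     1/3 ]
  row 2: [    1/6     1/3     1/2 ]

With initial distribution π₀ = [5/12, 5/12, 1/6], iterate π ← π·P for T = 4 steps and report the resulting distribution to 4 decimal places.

t=0: π = [0.4167, 0.4167, 0.1667]
t=1: π = [0.3056, 0.2986, 0.3958]
t=2: π = [0.2679, 0.3073, 0.4248]
t=3: π = [0.2593, 0.3143, 0.4265]
t=4: π = [0.2577, 0.3163, 0.4260]

π = [0.2577, 0.3163, 0.4260]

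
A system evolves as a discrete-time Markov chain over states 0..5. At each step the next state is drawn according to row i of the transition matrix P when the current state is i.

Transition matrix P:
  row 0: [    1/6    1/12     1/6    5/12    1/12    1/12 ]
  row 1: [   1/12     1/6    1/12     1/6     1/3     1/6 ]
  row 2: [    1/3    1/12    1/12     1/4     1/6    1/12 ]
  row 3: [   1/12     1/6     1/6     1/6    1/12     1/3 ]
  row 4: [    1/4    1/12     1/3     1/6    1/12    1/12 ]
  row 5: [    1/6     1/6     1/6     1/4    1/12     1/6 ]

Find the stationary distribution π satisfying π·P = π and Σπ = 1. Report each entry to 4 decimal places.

π = [0.1743, 0.1277, 0.1639, 0.2378, 0.1289, 0.1674]

Balance equations π_j = Σ_i π_i·P[i][j]:
  π_0 = 1/6·π_0 + 1/12·π_1 + 1/3·π_2 + 1/12·π_3 + 1/4·π_4 + 1/6·π_5
  π_1 = 1/12·π_0 + 1/6·π_1 + 1/12·π_2 + 1/6·π_3 + 1/12·π_4 + 1/6·π_5
  π_2 = 1/6·π_0 + 1/12·π_1 + 1/12·π_2 + 1/6·π_3 + 1/3·π_4 + 1/6·π_5
  π_3 = 5/12·π_0 + 1/6·π_1 + 1/4·π_2 + 1/6·π_3 + 1/6·π_4 + 1/4·π_5
  π_4 = 1/12·π_0 + 1/3·π_1 + 1/6·π_2 + 1/12·π_3 + 1/12·π_4 + 1/12·π_5
  normalize: π_0 + π_1 + π_2 + π_3 + π_4 + π_5 = 1
Solving the linear system gives exactly π = [111/637, 93/728, 835/5096, 303/1274, 657/5096, 853/5096].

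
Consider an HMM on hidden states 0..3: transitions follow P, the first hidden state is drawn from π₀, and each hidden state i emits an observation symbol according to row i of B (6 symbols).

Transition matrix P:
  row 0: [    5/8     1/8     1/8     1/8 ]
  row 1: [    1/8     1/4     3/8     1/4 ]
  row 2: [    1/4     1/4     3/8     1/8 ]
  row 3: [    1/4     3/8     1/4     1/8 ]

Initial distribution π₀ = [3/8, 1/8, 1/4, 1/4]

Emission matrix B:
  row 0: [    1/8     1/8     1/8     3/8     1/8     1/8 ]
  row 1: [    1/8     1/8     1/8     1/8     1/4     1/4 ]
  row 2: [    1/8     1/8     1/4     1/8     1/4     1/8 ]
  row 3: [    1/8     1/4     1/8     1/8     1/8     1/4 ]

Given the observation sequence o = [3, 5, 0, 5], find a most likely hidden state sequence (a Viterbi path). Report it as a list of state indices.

t=0: δ = [1.406e-01, 1.562e-02, 3.125e-02, 3.125e-02]  (obs o_0=3)
t=1: δ = [1.099e-02, 4.395e-03, 2.197e-03, 4.395e-03]  ψ = [0, 0, 0, 0]  (obs o_1=5)
t=2: δ = [8.583e-04, 2.060e-04, 2.060e-04, 1.717e-04]  ψ = [0, 3, 1, 0]  (obs o_2=0)
t=3: δ = [6.706e-05, 2.682e-05, 1.341e-05, 2.682e-05]  ψ = [0, 0, 0, 0]  (obs o_3=5)
backtrack: best end state = 0; path = [0, 0, 0, 0]

path = [0, 0, 0, 0]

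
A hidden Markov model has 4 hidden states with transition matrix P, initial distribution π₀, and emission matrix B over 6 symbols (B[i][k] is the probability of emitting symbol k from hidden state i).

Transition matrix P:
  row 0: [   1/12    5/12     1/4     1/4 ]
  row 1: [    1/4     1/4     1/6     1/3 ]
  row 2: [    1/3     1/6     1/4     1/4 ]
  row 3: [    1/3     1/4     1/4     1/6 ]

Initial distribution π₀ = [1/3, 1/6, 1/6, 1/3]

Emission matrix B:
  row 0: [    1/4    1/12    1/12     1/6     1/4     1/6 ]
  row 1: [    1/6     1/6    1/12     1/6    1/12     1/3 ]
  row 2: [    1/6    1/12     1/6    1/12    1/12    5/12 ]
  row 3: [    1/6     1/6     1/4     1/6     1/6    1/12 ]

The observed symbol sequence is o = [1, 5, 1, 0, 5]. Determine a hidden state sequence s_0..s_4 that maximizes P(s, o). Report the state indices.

path = [3, 1, 3, 0, 1]

t=0: δ = [2.778e-02, 2.778e-02, 1.389e-02, 5.556e-02]  (obs o_0=1)
t=1: δ = [3.086e-03, 4.630e-03, 5.787e-03, 7.716e-04]  ψ = [3, 3, 3, 1]  (obs o_1=5)
t=2: δ = [1.608e-04, 2.143e-04, 1.206e-04, 2.572e-04]  ψ = [2, 0, 2, 1]  (obs o_2=1)
t=3: δ = [2.143e-05, 1.116e-05, 1.072e-05, 1.191e-05]  ψ = [3, 0, 3, 1]  (obs o_3=0)
t=4: δ = [6.615e-07, 2.977e-06, 2.233e-06, 4.465e-07]  ψ = [3, 0, 0, 0]  (obs o_4=5)
backtrack: best end state = 1; path = [3, 1, 3, 0, 1]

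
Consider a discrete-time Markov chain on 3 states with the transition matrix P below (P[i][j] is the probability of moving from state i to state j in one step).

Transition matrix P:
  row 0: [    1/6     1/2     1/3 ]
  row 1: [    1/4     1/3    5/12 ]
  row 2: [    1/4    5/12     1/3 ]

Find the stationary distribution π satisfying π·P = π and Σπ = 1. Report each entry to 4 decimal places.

π = [0.2308, 0.4024, 0.3669]

Balance equations π_j = Σ_i π_i·P[i][j]:
  π_0 = 1/6·π_0 + 1/4·π_1 + 1/4·π_2
  π_1 = 1/2·π_0 + 1/3·π_1 + 5/12·π_2
  normalize: π_0 + π_1 + π_2 = 1
Solving the linear system gives exactly π = [3/13, 68/169, 62/169].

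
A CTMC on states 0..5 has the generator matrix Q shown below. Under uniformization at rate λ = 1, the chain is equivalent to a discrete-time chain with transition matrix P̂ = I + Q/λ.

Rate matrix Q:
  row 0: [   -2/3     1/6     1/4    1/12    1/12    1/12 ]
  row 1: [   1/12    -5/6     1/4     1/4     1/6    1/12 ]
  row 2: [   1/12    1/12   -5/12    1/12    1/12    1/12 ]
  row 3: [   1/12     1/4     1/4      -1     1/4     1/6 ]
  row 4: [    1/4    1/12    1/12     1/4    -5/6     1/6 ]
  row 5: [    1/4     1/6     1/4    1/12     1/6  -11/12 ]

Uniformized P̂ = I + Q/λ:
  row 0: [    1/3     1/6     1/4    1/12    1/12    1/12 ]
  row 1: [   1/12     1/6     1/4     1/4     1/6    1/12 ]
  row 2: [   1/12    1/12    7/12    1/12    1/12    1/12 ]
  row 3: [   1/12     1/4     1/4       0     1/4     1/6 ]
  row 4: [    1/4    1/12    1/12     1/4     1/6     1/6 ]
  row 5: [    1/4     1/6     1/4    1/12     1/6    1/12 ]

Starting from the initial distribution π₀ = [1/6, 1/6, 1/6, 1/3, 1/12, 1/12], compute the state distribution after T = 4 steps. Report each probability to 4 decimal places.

t=0: π = [0.1667, 0.1667, 0.1667, 0.3333, 0.0833, 0.0833]
t=1: π = [0.1528, 0.1736, 0.2917, 0.0972, 0.1667, 0.1181]
t=2: π = [0.1690, 0.1366, 0.3194, 0.1319, 0.1377, 0.1053]
t=3: π = [0.1661, 0.1396, 0.3335, 0.1181, 0.1370, 0.1058]
t=4: π = [0.1653, 0.1373, 0.3383, 0.1196, 0.1349, 0.1046]

π = [0.1653, 0.1373, 0.3383, 0.1196, 0.1349, 0.1046]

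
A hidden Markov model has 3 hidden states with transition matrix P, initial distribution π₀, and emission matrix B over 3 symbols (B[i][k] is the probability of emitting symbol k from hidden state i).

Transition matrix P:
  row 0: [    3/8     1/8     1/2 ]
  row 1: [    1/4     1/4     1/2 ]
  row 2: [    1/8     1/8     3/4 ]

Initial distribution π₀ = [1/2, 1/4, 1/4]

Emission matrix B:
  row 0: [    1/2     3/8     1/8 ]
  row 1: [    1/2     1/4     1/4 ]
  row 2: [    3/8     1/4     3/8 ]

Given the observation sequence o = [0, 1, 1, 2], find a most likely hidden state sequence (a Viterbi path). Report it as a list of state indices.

t=0: δ = [2.500e-01, 1.250e-01, 9.375e-02]  (obs o_0=0)
t=1: δ = [3.516e-02, 7.812e-03, 3.125e-02]  ψ = [0, 0, 0]  (obs o_1=1)
t=2: δ = [4.944e-03, 1.099e-03, 5.859e-03]  ψ = [0, 0, 2]  (obs o_2=1)
t=3: δ = [2.317e-04, 1.831e-04, 1.648e-03]  ψ = [0, 2, 2]  (obs o_3=2)
backtrack: best end state = 2; path = [0, 2, 2, 2]

path = [0, 2, 2, 2]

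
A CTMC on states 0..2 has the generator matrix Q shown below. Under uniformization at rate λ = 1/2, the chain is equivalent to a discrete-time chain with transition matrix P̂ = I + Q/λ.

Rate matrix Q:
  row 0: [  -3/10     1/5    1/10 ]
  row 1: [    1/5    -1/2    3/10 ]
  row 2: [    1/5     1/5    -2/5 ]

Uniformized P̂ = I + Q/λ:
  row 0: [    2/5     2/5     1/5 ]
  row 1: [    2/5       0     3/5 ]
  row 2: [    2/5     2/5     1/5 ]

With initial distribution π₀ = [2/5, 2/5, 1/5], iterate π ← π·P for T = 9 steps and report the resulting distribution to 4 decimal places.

π = [0.4000, 0.2857, 0.3143]

t=0: π = [0.4000, 0.4000, 0.2000]
t=1: π = [0.4000, 0.2400, 0.3600]
t=2: π = [0.4000, 0.3040, 0.2960]
t=3: π = [0.4000, 0.2784, 0.3216]
t=4: π = [0.4000, 0.2886, 0.3114]
t=5: π = [0.4000, 0.2845, 0.3155]
t=6: π = [0.4000, 0.2862, 0.3138]
t=7: π = [0.4000, 0.2855, 0.3145]
t=8: π = [0.4000, 0.2858, 0.3142]
t=9: π = [0.4000, 0.2857, 0.3143]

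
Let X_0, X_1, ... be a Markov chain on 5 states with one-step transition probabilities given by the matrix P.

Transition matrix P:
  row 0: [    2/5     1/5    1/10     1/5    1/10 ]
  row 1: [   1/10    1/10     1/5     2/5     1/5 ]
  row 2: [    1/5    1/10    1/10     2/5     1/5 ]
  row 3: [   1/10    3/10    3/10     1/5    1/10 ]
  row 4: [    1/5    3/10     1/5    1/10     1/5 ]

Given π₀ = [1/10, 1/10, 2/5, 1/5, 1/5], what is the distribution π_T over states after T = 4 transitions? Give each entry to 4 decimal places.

π = [0.1918, 0.2032, 0.1886, 0.2620, 0.1543]

t=0: π = [0.1000, 0.1000, 0.4000, 0.2000, 0.2000]
t=1: π = [0.1900, 0.1900, 0.1700, 0.2800, 0.1700]
t=2: π = [0.1910, 0.2090, 0.1920, 0.2550, 0.1530]
t=3: π = [0.1918, 0.2007, 0.1872, 0.2649, 0.1554]
t=4: π = [0.1918, 0.2032, 0.1886, 0.2620, 0.1543]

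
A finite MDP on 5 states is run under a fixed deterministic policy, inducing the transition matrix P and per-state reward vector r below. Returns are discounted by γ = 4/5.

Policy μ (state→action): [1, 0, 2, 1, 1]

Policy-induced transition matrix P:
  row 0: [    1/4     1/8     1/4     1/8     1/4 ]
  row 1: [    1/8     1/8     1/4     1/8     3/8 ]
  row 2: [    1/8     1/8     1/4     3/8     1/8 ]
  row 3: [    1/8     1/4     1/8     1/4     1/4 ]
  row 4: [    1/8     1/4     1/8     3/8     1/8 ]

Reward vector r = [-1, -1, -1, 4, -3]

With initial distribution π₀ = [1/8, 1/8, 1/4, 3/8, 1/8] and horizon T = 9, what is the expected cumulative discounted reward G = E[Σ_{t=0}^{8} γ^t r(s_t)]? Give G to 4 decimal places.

G = 0.1769

t=0: π = [0.1250, 0.1250, 0.2500, 0.3750, 0.1250], E[r] = 0.6250, γ^t·E[r] = 0.625000, running G = 0.625000
t=1: π = [0.1406, 0.1875, 0.1875, 0.2656, 0.2188], E[r] = -0.1094, γ^t·E[r] = -0.087500, running G = 0.537500
t=2: π = [0.1426, 0.1855, 0.1895, 0.2598, 0.2227], E[r] = -0.1465, γ^t·E[r] = -0.093750, running G = 0.443750
t=3: π = [0.1428, 0.1853, 0.1897, 0.2605, 0.2217], E[r] = -0.1409, γ^t·E[r] = -0.072125, running G = 0.371625
t=4: π = [0.1429, 0.1853, 0.1897, 0.2604, 0.2217], E[r] = -0.1414, γ^t·E[r] = -0.057938, running G = 0.313688
t=5: π = [0.1429, 0.1853, 0.1897, 0.2604, 0.2217], E[r] = -0.1414, γ^t·E[r] = -0.046321, running G = 0.267366
t=6: π = [0.1429, 0.1853, 0.1897, 0.2604, 0.2217], E[r] = -0.1414, γ^t·E[r] = -0.037059, running G = 0.230307
t=7: π = [0.1429, 0.1853, 0.1897, 0.2604, 0.2217], E[r] = -0.1414, γ^t·E[r] = -0.029647, running G = 0.200660
t=8: π = [0.1429, 0.1853, 0.1897, 0.2604, 0.2217], E[r] = -0.1414, γ^t·E[r] = -0.023718, running G = 0.176942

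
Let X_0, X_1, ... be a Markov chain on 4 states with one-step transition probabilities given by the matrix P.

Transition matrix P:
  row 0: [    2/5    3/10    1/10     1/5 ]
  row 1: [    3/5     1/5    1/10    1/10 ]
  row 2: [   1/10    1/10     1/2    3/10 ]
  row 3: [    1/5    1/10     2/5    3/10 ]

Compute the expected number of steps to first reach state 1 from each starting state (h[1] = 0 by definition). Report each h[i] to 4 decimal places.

First-step conditioning: h[1] = 0; for i ≠ 1, h[i] = 1 + Σ_k P[i][k]·h[k].
  h[0] = 1 + 2/5·h[0] + 1/10·h[2] + 1/5·h[3]
  h[2] = 1 + 1/10·h[0] + 1/2·h[2] + 3/10·h[3]
  h[3] = 1 + 1/5·h[0] + 2/5·h[2] + 3/10·h[3]
Solving the 3×3 linear system over states ≠ 1 gives exactly h = [510/97, 0, 710/97, 690/97] (h[1] = 0 is the target).

h = [5.2577, 0.0000, 7.3196, 7.1134]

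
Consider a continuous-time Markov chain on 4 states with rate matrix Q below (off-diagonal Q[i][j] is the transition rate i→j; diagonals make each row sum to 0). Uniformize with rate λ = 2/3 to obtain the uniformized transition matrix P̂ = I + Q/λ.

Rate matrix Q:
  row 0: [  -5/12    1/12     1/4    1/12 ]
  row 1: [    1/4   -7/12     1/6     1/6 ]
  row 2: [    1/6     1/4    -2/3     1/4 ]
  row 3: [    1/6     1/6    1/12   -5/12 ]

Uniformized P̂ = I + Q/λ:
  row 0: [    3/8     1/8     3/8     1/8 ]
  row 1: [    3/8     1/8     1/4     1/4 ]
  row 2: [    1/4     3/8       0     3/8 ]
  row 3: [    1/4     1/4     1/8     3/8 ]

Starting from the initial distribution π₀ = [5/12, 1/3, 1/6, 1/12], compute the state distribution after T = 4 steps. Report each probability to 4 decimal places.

t=0: π = [0.4167, 0.3333, 0.1667, 0.0833]
t=1: π = [0.3438, 0.1771, 0.2500, 0.2292]
t=2: π = [0.3151, 0.2161, 0.2018, 0.2669]
t=3: π = [0.3164, 0.2088, 0.2056, 0.2692]
t=4: π = [0.3157, 0.2100, 0.2045, 0.2698]

π = [0.3157, 0.2100, 0.2045, 0.2698]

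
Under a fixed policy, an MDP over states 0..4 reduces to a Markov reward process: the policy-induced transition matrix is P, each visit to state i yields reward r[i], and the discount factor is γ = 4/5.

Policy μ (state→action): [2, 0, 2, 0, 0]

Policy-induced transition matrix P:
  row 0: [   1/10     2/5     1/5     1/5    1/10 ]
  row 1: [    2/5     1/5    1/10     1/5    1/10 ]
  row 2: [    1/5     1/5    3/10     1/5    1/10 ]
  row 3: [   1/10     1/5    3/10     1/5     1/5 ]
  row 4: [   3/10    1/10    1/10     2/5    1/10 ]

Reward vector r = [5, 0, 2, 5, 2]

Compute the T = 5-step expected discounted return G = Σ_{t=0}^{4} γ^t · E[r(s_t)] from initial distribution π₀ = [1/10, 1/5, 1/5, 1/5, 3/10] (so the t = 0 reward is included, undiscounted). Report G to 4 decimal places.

t=0: π = [0.1000, 0.2000, 0.2000, 0.2000, 0.3000], E[r] = 2.5000, γ^t·E[r] = 2.500000, running G = 2.500000
t=1: π = [0.2400, 0.1900, 0.1900, 0.2600, 0.1200], E[r] = 3.1200, γ^t·E[r] = 2.496000, running G = 4.996000
t=2: π = [0.2000, 0.2360, 0.2140, 0.2240, 0.1260], E[r] = 2.8000, γ^t·E[r] = 1.792000, running G = 6.788000
t=3: π = [0.2174, 0.2274, 0.2076, 0.2252, 0.1224], E[r] = 2.8730, γ^t·E[r] = 1.470976, running G = 8.258976
t=4: π = [0.2135, 0.2312, 0.2083, 0.2245, 0.1225], E[r] = 2.8513, γ^t·E[r] = 1.167909, running G = 9.426885

G = 9.4269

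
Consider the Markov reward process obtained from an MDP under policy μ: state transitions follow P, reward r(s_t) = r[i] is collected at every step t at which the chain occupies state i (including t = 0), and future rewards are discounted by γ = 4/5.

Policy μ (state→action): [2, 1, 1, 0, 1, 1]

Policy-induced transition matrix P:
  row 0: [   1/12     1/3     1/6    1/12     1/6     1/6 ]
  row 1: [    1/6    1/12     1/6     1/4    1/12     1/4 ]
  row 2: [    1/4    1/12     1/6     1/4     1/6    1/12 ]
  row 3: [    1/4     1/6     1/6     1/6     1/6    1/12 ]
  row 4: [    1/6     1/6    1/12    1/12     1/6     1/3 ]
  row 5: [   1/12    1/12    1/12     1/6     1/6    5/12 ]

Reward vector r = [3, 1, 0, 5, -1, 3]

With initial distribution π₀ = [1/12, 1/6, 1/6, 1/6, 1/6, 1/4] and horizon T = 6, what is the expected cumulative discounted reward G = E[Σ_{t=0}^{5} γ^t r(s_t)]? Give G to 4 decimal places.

t=0: π = [0.0833, 0.1667, 0.1667, 0.1667, 0.1667, 0.2500], E[r] = 1.8333, γ^t·E[r] = 1.833333, running G = 1.833333
t=1: π = [0.1667, 0.1319, 0.1319, 0.1736, 0.1528, 0.2431], E[r] = 2.0764, γ^t·E[r] = 1.661111, running G = 3.494444
t=2: π = [0.1580, 0.1522, 0.1337, 0.1620, 0.1557, 0.2384], E[r] = 1.9959, γ^t·E[r] = 1.277407, running G = 4.771852
t=3: π = [0.1583, 0.1493, 0.1338, 0.1644, 0.1540, 0.2403], E[r] = 2.0127, γ^t·E[r] = 1.030494, running G = 5.802346
t=4: π = [0.1583, 0.1494, 0.1338, 0.1642, 0.1542, 0.2400], E[r] = 2.0113, γ^t·E[r] = 0.823821, running G = 6.626166
t=5: π = [0.1583, 0.1494, 0.1338, 0.1642, 0.1542, 0.2400], E[r] = 2.0113, γ^t·E[r] = 0.659048, running G = 7.285214

G = 7.2852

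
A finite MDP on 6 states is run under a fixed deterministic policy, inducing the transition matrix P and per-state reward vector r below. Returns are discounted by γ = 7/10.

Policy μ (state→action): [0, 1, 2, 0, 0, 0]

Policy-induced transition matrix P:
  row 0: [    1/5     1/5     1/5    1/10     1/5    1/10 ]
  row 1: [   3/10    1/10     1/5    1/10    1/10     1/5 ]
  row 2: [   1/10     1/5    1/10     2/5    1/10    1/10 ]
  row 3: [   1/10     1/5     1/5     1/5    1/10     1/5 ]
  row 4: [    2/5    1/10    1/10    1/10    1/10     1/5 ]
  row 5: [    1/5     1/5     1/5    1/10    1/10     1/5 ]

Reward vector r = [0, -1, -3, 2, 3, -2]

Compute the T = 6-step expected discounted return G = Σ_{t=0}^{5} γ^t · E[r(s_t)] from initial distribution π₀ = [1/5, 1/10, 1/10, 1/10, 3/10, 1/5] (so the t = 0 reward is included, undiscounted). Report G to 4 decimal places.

t=0: π = [0.2000, 0.1000, 0.1000, 0.1000, 0.3000, 0.2000], E[r] = 0.3000, γ^t·E[r] = 0.300000, running G = 0.300000
t=1: π = [0.2500, 0.1600, 0.1600, 0.1400, 0.1200, 0.1700], E[r] = -0.3400, γ^t·E[r] = -0.238000, running G = 0.062000
t=2: π = [0.2100, 0.1720, 0.1720, 0.1620, 0.1250, 0.1590], E[r] = -0.3070, γ^t·E[r] = -0.150430, running G = -0.088430
t=3: π = [0.2088, 0.1703, 0.1703, 0.1678, 0.1210, 0.1618], E[r] = -0.3062, γ^t·E[r] = -0.105027, running G = -0.193457
t=4: π = [0.2074, 0.1709, 0.1709, 0.1679, 0.1209, 0.1621], E[r] = -0.3093, γ^t·E[r] = -0.074258, running G = -0.267715
t=5: π = [0.2074, 0.1708, 0.1708, 0.1680, 0.1207, 0.1622], E[r] = -0.3093, γ^t·E[r] = -0.051987, running G = -0.319702

G = -0.3197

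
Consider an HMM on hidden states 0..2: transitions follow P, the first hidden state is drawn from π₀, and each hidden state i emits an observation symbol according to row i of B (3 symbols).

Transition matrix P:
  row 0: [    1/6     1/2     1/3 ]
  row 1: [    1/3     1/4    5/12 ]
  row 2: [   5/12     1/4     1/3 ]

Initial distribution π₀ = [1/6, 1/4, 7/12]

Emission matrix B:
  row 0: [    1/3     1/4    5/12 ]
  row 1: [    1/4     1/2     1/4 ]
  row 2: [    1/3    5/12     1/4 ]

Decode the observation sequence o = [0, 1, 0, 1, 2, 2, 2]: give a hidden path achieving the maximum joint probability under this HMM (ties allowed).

t=0: δ = [5.556e-02, 6.250e-02, 1.944e-01]  (obs o_0=0)
t=1: δ = [2.025e-02, 2.431e-02, 2.701e-02]  ψ = [2, 2, 2]  (obs o_1=1)
t=2: δ = [3.751e-03, 2.532e-03, 3.376e-03]  ψ = [2, 0, 1]  (obs o_2=0)
t=3: δ = [3.516e-04, 9.377e-04, 5.210e-04]  ψ = [2, 0, 0]  (obs o_3=1)
t=4: δ = [1.302e-04, 5.861e-05, 9.768e-05]  ψ = [1, 1, 1]  (obs o_4=2)
t=5: δ = [1.696e-05, 1.628e-05, 1.085e-05]  ψ = [2, 0, 0]  (obs o_5=2)
t=6: δ = [2.261e-06, 2.120e-06, 1.696e-06]  ψ = [1, 0, 1]  (obs o_6=2)
backtrack: best end state = 0; path = [2, 2, 0, 1, 0, 1, 0]

path = [2, 2, 0, 1, 0, 1, 0]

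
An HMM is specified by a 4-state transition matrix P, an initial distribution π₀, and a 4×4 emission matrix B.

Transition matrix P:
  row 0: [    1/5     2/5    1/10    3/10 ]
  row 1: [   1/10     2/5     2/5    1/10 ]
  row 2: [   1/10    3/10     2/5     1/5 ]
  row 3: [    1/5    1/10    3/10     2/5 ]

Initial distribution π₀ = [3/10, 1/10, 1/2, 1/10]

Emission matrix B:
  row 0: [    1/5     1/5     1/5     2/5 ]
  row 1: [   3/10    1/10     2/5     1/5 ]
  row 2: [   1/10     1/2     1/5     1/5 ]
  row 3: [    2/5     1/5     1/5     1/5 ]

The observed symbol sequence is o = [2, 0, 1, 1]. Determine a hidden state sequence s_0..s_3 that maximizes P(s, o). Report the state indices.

t=0: δ = [6.000e-02, 4.000e-02, 1.000e-01, 2.000e-02]  (obs o_0=2)
t=1: δ = [2.400e-03, 9.000e-03, 4.000e-03, 8.000e-03]  ψ = [0, 2, 2, 2]  (obs o_1=0)
t=2: δ = [3.200e-04, 3.600e-04, 1.800e-03, 6.400e-04]  ψ = [3, 1, 1, 3]  (obs o_2=1)
t=3: δ = [3.600e-05, 5.400e-05, 3.600e-04, 7.200e-05]  ψ = [2, 2, 2, 2]  (obs o_3=1)
backtrack: best end state = 2; path = [2, 1, 2, 2]

path = [2, 1, 2, 2]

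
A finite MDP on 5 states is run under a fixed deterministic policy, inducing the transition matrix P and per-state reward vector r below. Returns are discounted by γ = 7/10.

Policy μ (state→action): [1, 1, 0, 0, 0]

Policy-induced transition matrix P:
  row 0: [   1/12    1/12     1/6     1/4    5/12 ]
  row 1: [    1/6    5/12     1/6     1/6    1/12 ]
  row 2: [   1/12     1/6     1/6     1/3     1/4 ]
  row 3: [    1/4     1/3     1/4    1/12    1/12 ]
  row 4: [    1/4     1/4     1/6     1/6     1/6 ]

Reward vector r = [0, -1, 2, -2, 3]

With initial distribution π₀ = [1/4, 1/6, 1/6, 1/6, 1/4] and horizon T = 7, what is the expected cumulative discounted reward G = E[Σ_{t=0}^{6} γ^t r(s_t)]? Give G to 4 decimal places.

G = 1.2087

t=0: π = [0.2500, 0.1667, 0.1667, 0.1667, 0.2500], E[r] = 0.5833, γ^t·E[r] = 0.583333, running G = 0.583333
t=1: π = [0.1667, 0.2361, 0.1806, 0.2014, 0.2153], E[r] = 0.3681, γ^t·E[r] = 0.257639, running G = 0.840972
t=2: π = [0.1725, 0.2633, 0.1834, 0.1939, 0.1869], E[r] = 0.2766, γ^t·E[r] = 0.135544, running G = 0.976516
t=3: π = [0.1687, 0.2660, 0.1828, 0.1955, 0.1870], E[r] = 0.2696, γ^t·E[r] = 0.092482, running G = 1.068999
t=4: π = [0.1692, 0.2673, 0.1830, 0.1949, 0.1856], E[r] = 0.2657, γ^t·E[r] = 0.063799, running G = 1.132797
t=5: π = [0.1690, 0.2673, 0.1829, 0.1950, 0.1857], E[r] = 0.2656, γ^t·E[r] = 0.044634, running G = 1.177431
t=6: π = [0.1691, 0.2674, 0.1829, 0.1950, 0.1856], E[r] = 0.2654, γ^t·E[r] = 0.031222, running G = 1.208653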